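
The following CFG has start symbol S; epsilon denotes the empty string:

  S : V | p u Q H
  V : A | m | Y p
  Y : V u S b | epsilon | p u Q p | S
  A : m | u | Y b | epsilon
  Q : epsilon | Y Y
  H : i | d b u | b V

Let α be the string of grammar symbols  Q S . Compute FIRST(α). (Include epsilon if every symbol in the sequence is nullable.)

{ b, m, p, u, epsilon }

Add FIRST(Q)\{epsilon} = { b, m, p, u }; Q is nullable, continue.
Add FIRST(S)\{epsilon} = { b, m, p, u }; S is nullable, continue.
Every symbol is nullable, so include epsilon.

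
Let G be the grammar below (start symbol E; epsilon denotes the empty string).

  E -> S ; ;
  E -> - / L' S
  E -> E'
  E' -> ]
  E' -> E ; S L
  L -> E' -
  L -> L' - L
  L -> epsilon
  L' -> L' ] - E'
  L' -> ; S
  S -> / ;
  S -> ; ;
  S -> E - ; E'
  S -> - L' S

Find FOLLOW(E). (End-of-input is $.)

{ $, -, ; }

E is the start symbol, so $ ∈ FOLLOW(E).
In E' -> E ; S L: add FIRST(; S L) = { ; }.
In S -> E - ; E': add FIRST(- ; E') = { - }.
Union: FOLLOW(E) = { $, -, ; }.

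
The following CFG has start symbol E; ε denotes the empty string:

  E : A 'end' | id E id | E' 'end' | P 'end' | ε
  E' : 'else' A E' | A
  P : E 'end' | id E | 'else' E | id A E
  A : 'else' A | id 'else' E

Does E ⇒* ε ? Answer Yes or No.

E has an ε-production, so E ⇒ ε.

Yes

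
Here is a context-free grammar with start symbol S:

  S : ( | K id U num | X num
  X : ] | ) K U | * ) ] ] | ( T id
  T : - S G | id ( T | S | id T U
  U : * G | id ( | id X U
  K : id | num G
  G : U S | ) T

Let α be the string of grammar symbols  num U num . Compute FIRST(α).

{ num }

num is a terminal; add {num} and stop.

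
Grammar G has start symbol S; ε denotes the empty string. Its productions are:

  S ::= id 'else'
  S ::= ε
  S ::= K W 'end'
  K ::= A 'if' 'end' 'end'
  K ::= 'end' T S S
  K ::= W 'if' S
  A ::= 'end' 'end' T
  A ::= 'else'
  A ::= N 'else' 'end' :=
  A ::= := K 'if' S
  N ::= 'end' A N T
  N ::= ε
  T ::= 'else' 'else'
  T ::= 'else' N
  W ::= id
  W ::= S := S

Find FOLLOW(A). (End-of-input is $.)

{ 'else', 'end', 'if' }

In K ::= A 'if' 'end' 'end': add FIRST('if' 'end' 'end') = { 'if' }.
In N ::= 'end' A N T: add FIRST(N T) = { 'else', 'end' }.
Union: FOLLOW(A) = { 'else', 'end', 'if' }.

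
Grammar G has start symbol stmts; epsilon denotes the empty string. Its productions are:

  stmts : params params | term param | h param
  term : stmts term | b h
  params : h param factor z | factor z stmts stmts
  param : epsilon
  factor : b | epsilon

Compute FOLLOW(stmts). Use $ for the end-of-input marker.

{ $, b, h, z }

stmts is the start symbol, so $ ∈ FOLLOW(stmts).
In term : stmts term: add FIRST(term) = { b, h, z }.
In params : factor z stmts stmts: add FIRST(stmts) = { b, h, z }.
In params : factor z stmts stmts: stmts is at the end, add FOLLOW(params) = { $, b, h, z }.
Union: FOLLOW(stmts) = { $, b, h, z }.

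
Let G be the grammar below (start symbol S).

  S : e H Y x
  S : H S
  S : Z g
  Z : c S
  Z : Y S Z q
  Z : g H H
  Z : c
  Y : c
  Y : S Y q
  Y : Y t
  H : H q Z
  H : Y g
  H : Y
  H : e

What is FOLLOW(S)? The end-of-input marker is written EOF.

{ EOF, c, e, g, q }

S is the start symbol, so EOF ∈ FOLLOW(S).
In S : H S: S is at the end, add FOLLOW(S) = { EOF, c, e, g, q }.
In Z : c S: S is at the end, add FOLLOW(Z) = { c, e, g, q }.
In Z : Y S Z q: add FIRST(Z q) = { c, e, g }.
In Y : S Y q: add FIRST(Y q) = { c, e, g }.
Union: FOLLOW(S) = { EOF, c, e, g, q }.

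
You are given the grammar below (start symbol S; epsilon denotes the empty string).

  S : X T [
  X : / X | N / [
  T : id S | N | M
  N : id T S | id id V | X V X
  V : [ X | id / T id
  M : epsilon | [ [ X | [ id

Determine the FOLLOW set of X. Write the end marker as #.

{ /, [, id }

In S : X T [: add FIRST(T [) = { /, [, id }.
In X : / X: X is at the end, add FOLLOW(X) = { /, [, id }.
In N : X V X: add FIRST(V X) = { [, id }.
In N : X V X: X is at the end, add FOLLOW(N) = { /, [, id }.
In V : [ X: X is at the end, add FOLLOW(V) = { /, [, id }.
In M : [ [ X: X is at the end, add FOLLOW(M) = { /, [, id }.
Union: FOLLOW(X) = { /, [, id }.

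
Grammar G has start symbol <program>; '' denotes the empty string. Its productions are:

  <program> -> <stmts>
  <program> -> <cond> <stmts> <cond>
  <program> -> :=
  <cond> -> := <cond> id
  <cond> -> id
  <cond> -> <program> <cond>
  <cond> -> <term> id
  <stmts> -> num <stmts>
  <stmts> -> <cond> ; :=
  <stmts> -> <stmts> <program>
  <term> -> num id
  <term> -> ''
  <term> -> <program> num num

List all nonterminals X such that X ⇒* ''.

Directly nullable (have an ''-production): <term>.
No other nonterminal has a production whose RHS symbols are all nullable.

{ <term> }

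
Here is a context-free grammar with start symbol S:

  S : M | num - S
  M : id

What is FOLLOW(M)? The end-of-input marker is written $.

{ $ }

In S : M: M is at the end, add FOLLOW(S) = { $ }.
Union: FOLLOW(M) = { $ }.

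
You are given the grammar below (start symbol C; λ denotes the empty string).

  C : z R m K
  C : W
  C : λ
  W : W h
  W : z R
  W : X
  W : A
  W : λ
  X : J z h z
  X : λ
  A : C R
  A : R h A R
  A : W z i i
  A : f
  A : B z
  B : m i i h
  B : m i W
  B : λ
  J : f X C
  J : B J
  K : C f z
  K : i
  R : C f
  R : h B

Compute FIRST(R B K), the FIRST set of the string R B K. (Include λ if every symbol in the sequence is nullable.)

Add FIRST(R) = { f, h, m, z }; R is not nullable, stop.

{ f, h, m, z }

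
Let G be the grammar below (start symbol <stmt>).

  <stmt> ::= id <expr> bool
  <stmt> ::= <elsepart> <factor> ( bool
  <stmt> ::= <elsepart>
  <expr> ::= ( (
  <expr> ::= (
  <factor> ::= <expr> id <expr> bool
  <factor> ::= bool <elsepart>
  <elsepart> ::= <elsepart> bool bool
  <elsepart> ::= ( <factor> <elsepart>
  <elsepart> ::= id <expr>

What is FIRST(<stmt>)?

<stmt> ::= id <expr> bool contributes {id}.
From <stmt> ::= <elsepart> <factor> ( bool: add FIRST(<elsepart>) = { (, id }.
From <stmt> ::= <elsepart>: add FIRST(<elsepart>) = { (, id }.
Union: FIRST(<stmt>) = { (, id }.

{ (, id }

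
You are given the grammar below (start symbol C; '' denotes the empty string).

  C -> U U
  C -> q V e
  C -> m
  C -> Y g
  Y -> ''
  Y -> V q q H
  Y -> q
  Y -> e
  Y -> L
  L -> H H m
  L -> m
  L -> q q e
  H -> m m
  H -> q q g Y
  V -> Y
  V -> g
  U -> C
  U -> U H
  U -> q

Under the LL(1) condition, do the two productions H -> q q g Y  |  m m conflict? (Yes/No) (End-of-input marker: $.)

No

FIRST(q q g Y) = { q } and FIRST(m m) = { m }.
The FIRST sets are disjoint and neither alternative is nullable — no conflict.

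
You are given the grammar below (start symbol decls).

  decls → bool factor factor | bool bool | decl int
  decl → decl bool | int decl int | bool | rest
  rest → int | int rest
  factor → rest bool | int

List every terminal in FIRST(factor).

From factor → rest bool: add FIRST(rest) = { int }.
factor → int contributes {int}.
Union: FIRST(factor) = { int }.

{ int }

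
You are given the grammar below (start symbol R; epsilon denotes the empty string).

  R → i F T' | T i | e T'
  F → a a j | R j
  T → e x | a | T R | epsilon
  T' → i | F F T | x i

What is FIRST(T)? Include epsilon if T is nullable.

{ a, e, i, epsilon }

T → e x contributes {e}.
T → a contributes {a}.
From T → T R: T nullable, take FIRST(T) ∪ FIRST(R) = { a, e, i }.
T → epsilon contributes epsilon.
Union: FIRST(T) = { a, e, i, epsilon }.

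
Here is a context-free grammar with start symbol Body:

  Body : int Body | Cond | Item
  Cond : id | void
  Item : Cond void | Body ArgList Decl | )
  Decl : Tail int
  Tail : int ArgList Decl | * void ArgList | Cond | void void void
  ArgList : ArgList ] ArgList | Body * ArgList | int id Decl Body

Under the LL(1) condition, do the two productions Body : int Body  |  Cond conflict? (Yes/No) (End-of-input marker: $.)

FIRST(int Body) = { int } and FIRST(Cond) = { id, void }.
The FIRST sets are disjoint and neither alternative is nullable — no conflict.

No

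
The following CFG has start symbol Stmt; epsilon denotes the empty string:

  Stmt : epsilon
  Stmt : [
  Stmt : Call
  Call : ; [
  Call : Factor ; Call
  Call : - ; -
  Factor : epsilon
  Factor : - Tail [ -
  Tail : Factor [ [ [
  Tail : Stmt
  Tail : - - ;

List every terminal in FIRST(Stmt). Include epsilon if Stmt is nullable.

{ -, ;, [, epsilon }

Stmt : epsilon contributes epsilon.
Stmt : [ contributes {[}.
From Stmt : Call: add FIRST(Call) = { -, ; }.
Union: FIRST(Stmt) = { -, ;, [, epsilon }.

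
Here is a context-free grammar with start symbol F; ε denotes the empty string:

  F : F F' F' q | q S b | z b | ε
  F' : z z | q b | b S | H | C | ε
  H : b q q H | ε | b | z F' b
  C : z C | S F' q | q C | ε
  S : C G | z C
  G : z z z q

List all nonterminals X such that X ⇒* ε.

{ C, F, F', H }

Directly nullable (have an ε-production): F, F', H, C.
No other nonterminal has a production whose RHS symbols are all nullable.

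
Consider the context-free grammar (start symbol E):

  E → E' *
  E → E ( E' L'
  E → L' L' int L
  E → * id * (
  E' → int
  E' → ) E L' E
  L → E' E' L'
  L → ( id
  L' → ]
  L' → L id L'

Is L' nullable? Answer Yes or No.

No

No nonterminal in this grammar is nullable.
No production of L' has an RHS whose symbols are all nullable, so L' is not nullable.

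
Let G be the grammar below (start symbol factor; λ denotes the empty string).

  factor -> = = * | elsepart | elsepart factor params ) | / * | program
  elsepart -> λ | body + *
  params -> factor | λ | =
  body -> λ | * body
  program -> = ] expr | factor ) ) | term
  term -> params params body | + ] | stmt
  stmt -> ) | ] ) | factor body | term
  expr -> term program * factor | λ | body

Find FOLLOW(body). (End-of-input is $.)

{ $, ), *, +, /, =, ] }

In elsepart -> body + *: add FIRST(+ *) = { + }.
In body -> * body: body is at the end, add FOLLOW(body) = { $, ), *, +, /, =, ] }.
In term -> params params body: body is at the end, add FOLLOW(term) = { $, ), *, +, /, =, ] }.
In stmt -> factor body: body is at the end, add FOLLOW(stmt) = { $, ), *, +, /, =, ] }.
In expr -> body: body is at the end, add FOLLOW(expr) = { $, ), *, +, /, =, ] }.
Union: FOLLOW(body) = { $, ), *, +, /, =, ] }.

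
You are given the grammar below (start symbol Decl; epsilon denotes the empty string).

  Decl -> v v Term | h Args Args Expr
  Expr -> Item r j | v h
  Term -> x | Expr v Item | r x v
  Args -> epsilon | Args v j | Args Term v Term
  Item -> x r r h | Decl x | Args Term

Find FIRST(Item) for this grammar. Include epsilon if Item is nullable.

Item -> x r r h contributes {x}.
From Item -> Decl x: add FIRST(Decl) = { h, v }.
From Item -> Args Term: Args nullable, take FIRST(Args) ∪ FIRST(Term) = { h, r, v, x }.
Union: FIRST(Item) = { h, r, v, x }.

{ h, r, v, x }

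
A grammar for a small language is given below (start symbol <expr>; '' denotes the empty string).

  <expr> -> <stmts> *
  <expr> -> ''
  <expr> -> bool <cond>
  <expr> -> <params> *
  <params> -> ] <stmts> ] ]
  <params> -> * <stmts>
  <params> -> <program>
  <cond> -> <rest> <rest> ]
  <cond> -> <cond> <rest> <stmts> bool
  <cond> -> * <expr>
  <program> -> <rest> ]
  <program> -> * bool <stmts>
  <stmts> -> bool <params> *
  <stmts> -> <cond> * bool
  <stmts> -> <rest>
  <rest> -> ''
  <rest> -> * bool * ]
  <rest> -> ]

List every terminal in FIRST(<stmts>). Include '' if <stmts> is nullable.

<stmts> -> bool <params> * contributes {bool}.
From <stmts> -> <cond> * bool: add FIRST(<cond>) = { *, ] }.
From <stmts> -> <rest>: add FIRST(<rest>) = { *, ], '' } (including '' since <rest> is nullable).
Union: FIRST(<stmts>) = { *, ], bool, '' }.

{ *, ], bool, '' }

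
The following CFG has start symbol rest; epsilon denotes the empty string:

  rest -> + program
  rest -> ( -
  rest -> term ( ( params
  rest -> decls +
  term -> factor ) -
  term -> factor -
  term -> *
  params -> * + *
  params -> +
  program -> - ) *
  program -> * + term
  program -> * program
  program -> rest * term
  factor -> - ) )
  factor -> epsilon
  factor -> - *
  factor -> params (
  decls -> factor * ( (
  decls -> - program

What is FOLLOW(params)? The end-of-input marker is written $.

In rest -> term ( ( params: params is at the end, add FOLLOW(rest) = { $, * }.
In factor -> params (: add FIRST(() = { ( }.
Union: FOLLOW(params) = { $, (, * }.

{ $, (, * }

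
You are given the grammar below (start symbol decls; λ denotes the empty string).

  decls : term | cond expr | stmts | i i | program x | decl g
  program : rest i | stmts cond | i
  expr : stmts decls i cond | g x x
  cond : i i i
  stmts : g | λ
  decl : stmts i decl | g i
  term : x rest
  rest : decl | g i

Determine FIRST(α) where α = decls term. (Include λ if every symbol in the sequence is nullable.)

{ g, i, x }

Add FIRST(decls)\{λ} = { g, i, x }; decls is nullable, continue.
Add FIRST(term) = { x }; term is not nullable, stop.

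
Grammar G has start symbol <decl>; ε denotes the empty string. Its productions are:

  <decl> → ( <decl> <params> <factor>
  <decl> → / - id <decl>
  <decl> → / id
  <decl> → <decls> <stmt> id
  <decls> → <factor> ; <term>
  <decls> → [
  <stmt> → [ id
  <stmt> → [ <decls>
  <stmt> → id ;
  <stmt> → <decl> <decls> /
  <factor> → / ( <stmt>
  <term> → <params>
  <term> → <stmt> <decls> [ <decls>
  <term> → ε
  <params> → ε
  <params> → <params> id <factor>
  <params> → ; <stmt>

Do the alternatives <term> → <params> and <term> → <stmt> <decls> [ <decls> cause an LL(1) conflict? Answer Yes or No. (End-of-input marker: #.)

FIRST(<params>) = { ;, id, ε } and FIRST(<stmt> <decls> [ <decls>) = { (, /, [, id }.
Both contain id, so the two alternatives are not disjoint — LL(1) conflict.

Yes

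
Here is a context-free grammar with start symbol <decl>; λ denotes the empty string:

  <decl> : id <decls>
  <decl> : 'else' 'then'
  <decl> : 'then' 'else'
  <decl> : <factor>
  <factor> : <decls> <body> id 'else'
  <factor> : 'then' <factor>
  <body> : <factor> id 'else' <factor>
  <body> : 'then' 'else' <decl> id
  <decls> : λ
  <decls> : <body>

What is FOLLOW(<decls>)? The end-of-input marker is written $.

{ $, 'then', id }

In <decl> : id <decls>: <decls> is at the end, add FOLLOW(<decl>) = { $, id }.
In <factor> : <decls> <body> id 'else': add FIRST(<body> id 'else') = { 'then' }.
Union: FOLLOW(<decls>) = { $, 'then', id }.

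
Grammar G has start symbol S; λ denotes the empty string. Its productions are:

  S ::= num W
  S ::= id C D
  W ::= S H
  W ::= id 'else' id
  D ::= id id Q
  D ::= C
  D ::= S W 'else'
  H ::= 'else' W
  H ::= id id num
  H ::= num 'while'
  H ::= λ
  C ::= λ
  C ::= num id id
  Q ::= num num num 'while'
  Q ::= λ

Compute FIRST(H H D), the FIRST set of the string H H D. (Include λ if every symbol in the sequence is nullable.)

{ 'else', id, num, λ }

Add FIRST(H)\{λ} = { 'else', id, num }; H is nullable, continue.
Add FIRST(H)\{λ} = { 'else', id, num }; H is nullable, continue.
Add FIRST(D)\{λ} = { id, num }; D is nullable, continue.
Every symbol is nullable, so include λ.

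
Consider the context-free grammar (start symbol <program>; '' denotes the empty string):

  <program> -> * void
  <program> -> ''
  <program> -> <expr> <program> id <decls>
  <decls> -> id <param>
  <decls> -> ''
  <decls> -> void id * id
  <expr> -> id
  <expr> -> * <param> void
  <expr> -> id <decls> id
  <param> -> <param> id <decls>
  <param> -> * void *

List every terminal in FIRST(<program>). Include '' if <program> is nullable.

<program> -> * void contributes {*}.
<program> -> '' contributes ''.
From <program> -> <expr> <program> id <decls>: add FIRST(<expr>) = { *, id }.
Union: FIRST(<program>) = { *, id, '' }.

{ *, id, '' }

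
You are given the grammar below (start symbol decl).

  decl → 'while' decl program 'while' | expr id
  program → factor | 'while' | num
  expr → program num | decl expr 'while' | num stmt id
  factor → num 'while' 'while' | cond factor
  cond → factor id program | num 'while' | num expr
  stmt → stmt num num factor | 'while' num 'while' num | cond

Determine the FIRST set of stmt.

From stmt → stmt num num factor: add FIRST(stmt) = { 'while', num }.
stmt → 'while' num 'while' num contributes {'while'}.
From stmt → cond: add FIRST(cond) = { num }.
Union: FIRST(stmt) = { 'while', num }.

{ 'while', num }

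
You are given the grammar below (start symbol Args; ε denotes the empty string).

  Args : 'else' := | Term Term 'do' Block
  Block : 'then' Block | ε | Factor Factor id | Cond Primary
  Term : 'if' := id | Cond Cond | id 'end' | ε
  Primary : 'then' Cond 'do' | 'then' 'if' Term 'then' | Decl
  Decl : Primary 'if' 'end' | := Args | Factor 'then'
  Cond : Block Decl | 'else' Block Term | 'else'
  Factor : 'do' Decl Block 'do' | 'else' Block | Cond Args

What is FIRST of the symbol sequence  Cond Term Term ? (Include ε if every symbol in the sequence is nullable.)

Add FIRST(Cond) = { 'do', 'else', 'then', := }; Cond is not nullable, stop.

{ 'do', 'else', 'then', := }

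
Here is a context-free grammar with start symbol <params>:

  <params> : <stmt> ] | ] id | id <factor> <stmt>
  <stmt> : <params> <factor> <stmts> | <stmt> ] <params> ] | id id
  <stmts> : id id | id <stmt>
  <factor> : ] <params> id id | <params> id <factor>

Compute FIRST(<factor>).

{ ], id }

<factor> : ] <params> id id contributes {]}.
From <factor> : <params> id <factor>: add FIRST(<params>) = { ], id }.
Union: FIRST(<factor>) = { ], id }.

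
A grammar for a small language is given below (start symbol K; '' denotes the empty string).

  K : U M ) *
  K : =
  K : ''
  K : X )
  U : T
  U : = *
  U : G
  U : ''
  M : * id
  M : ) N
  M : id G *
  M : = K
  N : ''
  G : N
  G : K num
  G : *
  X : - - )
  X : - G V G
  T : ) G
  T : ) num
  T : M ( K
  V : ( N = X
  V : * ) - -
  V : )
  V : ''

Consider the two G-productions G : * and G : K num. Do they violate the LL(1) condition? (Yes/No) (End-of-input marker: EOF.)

FIRST(*) = { * } and FIRST(K num) = { ), *, -, =, id, num }.
Both contain *, so the two alternatives are not disjoint — LL(1) conflict.

Yes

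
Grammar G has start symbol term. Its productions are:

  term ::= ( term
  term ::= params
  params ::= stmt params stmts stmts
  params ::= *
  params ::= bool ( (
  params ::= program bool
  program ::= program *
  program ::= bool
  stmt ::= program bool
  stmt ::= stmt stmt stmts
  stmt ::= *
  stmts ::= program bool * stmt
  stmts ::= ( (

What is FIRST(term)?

term ::= ( term contributes {(}.
From term ::= params: add FIRST(params) = { *, bool }.
Union: FIRST(term) = { (, *, bool }.

{ (, *, bool }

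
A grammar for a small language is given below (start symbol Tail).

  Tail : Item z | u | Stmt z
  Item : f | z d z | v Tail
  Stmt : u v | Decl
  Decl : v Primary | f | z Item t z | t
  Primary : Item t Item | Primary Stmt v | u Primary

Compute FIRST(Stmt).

{ f, t, u, v, z }

Stmt : u v contributes {u}.
From Stmt : Decl: add FIRST(Decl) = { f, t, v, z }.
Union: FIRST(Stmt) = { f, t, u, v, z }.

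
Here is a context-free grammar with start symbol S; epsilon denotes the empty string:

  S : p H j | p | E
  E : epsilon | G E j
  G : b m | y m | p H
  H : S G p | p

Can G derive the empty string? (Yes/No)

Nullable nonterminals: E, S.
No production of G has an RHS whose symbols are all nullable, so G is not nullable.

No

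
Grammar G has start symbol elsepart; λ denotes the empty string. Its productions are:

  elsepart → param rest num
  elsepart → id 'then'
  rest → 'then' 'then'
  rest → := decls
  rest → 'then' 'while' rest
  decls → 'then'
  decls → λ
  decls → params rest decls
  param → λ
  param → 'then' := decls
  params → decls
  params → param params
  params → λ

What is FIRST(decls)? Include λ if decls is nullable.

decls → 'then' contributes {'then'}.
decls → λ contributes λ.
From decls → params rest decls: params nullable, take FIRST(params) ∪ FIRST(rest) = { 'then', := }.
Union: FIRST(decls) = { 'then', :=, λ }.

{ 'then', :=, λ }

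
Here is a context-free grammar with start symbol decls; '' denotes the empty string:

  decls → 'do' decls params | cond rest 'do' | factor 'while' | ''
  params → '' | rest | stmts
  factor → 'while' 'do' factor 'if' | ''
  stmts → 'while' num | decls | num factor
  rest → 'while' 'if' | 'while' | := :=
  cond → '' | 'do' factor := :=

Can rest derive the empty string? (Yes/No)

No

Nullable nonterminals: cond, decls, factor, params, stmts.
No production of rest has an RHS whose symbols are all nullable, so rest is not nullable.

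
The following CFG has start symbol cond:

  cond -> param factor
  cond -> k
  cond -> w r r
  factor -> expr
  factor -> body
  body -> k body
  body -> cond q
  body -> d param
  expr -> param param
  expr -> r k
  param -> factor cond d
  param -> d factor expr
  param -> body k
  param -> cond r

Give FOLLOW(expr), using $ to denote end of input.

{ $, d, k, q, r, w }

In factor -> expr: expr is at the end, add FOLLOW(factor) = { $, d, k, q, r, w }.
In param -> d factor expr: expr is at the end, add FOLLOW(param) = { $, d, k, q, r, w }.
Union: FOLLOW(expr) = { $, d, k, q, r, w }.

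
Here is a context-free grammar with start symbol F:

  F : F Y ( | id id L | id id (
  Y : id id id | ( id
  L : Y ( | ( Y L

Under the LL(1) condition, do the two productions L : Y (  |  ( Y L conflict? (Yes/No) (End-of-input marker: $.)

Yes

FIRST(Y () = { (, id } and FIRST(( Y L) = { ( }.
Both contain (, so the two alternatives are not disjoint — LL(1) conflict.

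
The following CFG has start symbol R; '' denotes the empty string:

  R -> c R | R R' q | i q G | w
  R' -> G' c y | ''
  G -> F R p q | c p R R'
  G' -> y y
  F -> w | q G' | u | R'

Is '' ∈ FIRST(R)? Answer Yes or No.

No

Nullable nonterminals: F, R'.
No production of R has an RHS whose symbols are all nullable, so R is not nullable.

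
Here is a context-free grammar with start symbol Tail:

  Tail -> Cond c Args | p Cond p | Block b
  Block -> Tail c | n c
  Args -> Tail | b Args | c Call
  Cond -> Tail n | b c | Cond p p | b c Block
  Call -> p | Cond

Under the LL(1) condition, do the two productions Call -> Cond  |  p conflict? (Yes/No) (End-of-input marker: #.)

FIRST(Cond) = { b, n, p } and FIRST(p) = { p }.
Both contain p, so the two alternatives are not disjoint — LL(1) conflict.

Yes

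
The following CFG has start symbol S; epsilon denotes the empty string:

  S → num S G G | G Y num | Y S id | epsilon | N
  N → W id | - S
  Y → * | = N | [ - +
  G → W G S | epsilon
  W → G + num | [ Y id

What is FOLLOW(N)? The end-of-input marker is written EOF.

In S → N: N is at the end, add FOLLOW(S) = { EOF, *, +, -, =, [, id, num }.
In Y → = N: N is at the end, add FOLLOW(Y) = { *, +, -, =, [, id, num }.
Union: FOLLOW(N) = { EOF, *, +, -, =, [, id, num }.

{ EOF, *, +, -, =, [, id, num }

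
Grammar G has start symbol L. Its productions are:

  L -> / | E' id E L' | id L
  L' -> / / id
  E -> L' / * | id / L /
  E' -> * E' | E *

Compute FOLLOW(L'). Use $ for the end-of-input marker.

In L -> E' id E L': L' is at the end, add FOLLOW(L) = { $, / }.
In E -> L' / *: add FIRST(/ *) = { / }.
Union: FOLLOW(L') = { $, / }.

{ $, / }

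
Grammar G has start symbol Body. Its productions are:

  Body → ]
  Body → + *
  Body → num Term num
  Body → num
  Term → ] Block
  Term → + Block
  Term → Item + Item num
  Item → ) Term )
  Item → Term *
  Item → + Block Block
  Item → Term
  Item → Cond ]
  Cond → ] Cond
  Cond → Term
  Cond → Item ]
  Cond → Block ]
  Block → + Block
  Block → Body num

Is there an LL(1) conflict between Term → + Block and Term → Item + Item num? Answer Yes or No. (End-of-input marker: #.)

Yes

FIRST(+ Block) = { + } and FIRST(Item + Item num) = { ), +, ], num }.
Both contain +, so the two alternatives are not disjoint — LL(1) conflict.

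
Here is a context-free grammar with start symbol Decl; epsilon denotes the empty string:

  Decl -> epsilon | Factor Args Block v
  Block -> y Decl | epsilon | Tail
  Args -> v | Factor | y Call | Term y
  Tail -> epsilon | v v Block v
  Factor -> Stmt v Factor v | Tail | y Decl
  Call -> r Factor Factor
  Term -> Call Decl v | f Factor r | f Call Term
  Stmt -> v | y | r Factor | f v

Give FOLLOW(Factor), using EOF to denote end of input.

{ f, r, v, y }

In Decl -> Factor Args Block v: add FIRST(Args Block v) = { f, r, v, y }.
In Args -> Factor: Factor is at the end, add FOLLOW(Args) = { v, y }.
In Factor -> Stmt v Factor v: add FIRST(v) = { v }.
In Call -> r Factor Factor: add FIRST(Factor)\{epsilon} = { f, r, v, y }.
  Since Factor is nullable, also add FOLLOW(Call) = { f, r, v, y }.
In Call -> r Factor Factor: Factor is at the end, add FOLLOW(Call) = { f, r, v, y }.
In Term -> f Factor r: add FIRST(r) = { r }.
In Stmt -> r Factor: Factor is at the end, add FOLLOW(Stmt) = { v }.
Union: FOLLOW(Factor) = { f, r, v, y }.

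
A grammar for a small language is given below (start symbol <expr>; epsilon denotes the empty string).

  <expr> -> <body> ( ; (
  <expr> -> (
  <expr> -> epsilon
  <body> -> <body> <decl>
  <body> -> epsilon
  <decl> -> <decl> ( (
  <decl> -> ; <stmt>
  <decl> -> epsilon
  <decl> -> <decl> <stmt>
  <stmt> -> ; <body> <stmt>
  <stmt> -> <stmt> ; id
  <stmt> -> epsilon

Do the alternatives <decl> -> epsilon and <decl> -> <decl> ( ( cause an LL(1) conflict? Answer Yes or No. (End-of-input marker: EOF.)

FIRST(epsilon) = { epsilon } and FIRST(<decl> ( () = { (, ; }.
The first alternative is nullable and FOLLOW(<decl>) = { (, ; } shares ( with FIRST of the second — conflict.

Yes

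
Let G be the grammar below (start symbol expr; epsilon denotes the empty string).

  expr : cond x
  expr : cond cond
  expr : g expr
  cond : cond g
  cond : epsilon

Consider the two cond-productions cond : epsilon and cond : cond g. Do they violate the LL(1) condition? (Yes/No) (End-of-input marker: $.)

FIRST(epsilon) = { epsilon } and FIRST(cond g) = { g }.
The first alternative is nullable and FOLLOW(cond) = { $, g, x } shares g with FIRST of the second — conflict.

Yes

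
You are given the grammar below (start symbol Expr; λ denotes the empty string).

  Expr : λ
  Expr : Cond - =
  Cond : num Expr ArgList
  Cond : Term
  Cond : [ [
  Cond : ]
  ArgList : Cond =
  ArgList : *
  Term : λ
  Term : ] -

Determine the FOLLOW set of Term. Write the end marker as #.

{ -, = }

In Cond : Term: Term is at the end, add FOLLOW(Cond) = { -, = }.
Union: FOLLOW(Term) = { -, = }.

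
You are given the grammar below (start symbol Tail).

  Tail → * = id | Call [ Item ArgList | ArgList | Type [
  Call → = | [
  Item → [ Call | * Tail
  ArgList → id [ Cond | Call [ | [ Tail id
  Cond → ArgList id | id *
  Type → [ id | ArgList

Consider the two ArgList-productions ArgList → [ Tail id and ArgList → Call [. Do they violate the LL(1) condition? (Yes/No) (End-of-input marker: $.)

FIRST([ Tail id) = { [ } and FIRST(Call [) = { =, [ }.
Both contain [, so the two alternatives are not disjoint — LL(1) conflict.

Yes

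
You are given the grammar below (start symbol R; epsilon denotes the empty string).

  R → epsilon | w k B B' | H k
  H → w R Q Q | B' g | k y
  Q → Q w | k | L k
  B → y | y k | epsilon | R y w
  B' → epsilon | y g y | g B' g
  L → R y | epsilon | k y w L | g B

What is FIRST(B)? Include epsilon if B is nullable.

B → y contributes {y}.
B → y k contributes {y}.
B → epsilon contributes epsilon.
From B → R y w: R nullable, take FIRST(R) ∪ {y} = { g, k, w, y }.
Union: FIRST(B) = { g, k, w, y, epsilon }.

{ g, k, w, y, epsilon }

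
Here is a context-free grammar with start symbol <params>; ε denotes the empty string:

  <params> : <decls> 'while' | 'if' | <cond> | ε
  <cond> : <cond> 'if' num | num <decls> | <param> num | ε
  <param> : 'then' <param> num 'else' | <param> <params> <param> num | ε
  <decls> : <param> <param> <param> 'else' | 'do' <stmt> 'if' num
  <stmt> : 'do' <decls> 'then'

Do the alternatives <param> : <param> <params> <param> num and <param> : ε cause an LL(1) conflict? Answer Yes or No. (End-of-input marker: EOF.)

Yes

FIRST(<param> <params> <param> num) = { 'do', 'else', 'if', 'then', num } and FIRST(ε) = { ε }.
The second alternative is nullable and FOLLOW(<param>) = { 'do', 'else', 'if', 'then', num } shares 'do' with FIRST of the first — conflict.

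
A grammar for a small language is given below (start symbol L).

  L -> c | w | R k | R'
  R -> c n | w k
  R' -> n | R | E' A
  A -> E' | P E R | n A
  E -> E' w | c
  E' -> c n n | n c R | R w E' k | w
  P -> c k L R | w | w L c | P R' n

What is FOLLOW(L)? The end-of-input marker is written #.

{ #, c, w }

L is the start symbol, so # ∈ FOLLOW(L).
In P -> c k L R: add FIRST(R) = { c, w }.
In P -> w L c: add FIRST(c) = { c }.
Union: FOLLOW(L) = { #, c, w }.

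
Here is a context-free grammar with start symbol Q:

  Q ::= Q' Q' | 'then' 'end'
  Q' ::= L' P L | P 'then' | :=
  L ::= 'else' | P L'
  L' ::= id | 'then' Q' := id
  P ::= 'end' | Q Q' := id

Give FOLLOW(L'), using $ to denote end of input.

{ $, 'end', 'then', :=, id }

In Q' ::= L' P L: add FIRST(P L) = { 'end', 'then', :=, id }.
In L ::= P L': L' is at the end, add FOLLOW(L) = { $, 'end', 'then', :=, id }.
Union: FOLLOW(L') = { $, 'end', 'then', :=, id }.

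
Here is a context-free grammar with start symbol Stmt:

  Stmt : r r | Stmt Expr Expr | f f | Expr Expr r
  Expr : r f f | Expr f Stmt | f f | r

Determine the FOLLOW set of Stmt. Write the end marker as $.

{ $, f, r }

Stmt is the start symbol, so $ ∈ FOLLOW(Stmt).
In Stmt : Stmt Expr Expr: add FIRST(Expr Expr) = { f, r }.
In Expr : Expr f Stmt: Stmt is at the end, add FOLLOW(Expr) = { $, f, r }.
Union: FOLLOW(Stmt) = { $, f, r }.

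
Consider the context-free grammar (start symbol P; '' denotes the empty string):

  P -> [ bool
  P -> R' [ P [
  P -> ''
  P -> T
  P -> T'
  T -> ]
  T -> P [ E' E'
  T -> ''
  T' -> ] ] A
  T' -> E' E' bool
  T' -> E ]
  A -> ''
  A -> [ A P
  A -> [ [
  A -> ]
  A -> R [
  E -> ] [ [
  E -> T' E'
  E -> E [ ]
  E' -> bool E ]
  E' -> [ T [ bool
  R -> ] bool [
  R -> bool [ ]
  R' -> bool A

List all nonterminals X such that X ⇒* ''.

{ A, P, T }

Directly nullable (have an ''-production): P, T, A.
No other nonterminal has a production whose RHS symbols are all nullable.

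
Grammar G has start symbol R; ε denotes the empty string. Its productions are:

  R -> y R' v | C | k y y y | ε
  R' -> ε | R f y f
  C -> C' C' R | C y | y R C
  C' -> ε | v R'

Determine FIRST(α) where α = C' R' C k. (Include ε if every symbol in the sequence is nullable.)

{ f, k, v, y }

Add FIRST(C')\{ε} = { v }; C' is nullable, continue.
Add FIRST(R')\{ε} = { f, k, v, y }; R' is nullable, continue.
Add FIRST(C)\{ε} = { k, v, y }; C is nullable, continue.
k is a terminal; add {k} and stop.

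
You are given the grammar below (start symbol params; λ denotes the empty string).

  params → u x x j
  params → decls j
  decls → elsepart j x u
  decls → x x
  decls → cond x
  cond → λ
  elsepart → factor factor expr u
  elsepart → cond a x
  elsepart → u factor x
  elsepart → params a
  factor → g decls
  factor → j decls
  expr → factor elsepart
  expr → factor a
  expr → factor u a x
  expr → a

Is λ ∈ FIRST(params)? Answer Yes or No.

No

Nullable nonterminals: cond.
No production of params has an RHS whose symbols are all nullable, so params is not nullable.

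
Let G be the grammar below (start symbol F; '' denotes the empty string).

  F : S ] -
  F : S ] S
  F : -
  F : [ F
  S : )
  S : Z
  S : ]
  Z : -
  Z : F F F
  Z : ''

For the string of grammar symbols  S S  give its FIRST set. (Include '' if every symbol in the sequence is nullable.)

{ ), -, [, ], '' }

Add FIRST(S)\{''} = { ), -, [, ] }; S is nullable, continue.
Add FIRST(S)\{''} = { ), -, [, ] }; S is nullable, continue.
Every symbol is nullable, so include ''.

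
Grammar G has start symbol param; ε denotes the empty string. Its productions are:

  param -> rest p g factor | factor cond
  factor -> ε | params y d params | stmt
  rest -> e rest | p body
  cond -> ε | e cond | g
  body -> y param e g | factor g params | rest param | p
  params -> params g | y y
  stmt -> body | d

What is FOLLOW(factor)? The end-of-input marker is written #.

{ #, d, e, g, p, y }

In param -> rest p g factor: factor is at the end, add FOLLOW(param) = { #, d, e, g, p, y }.
In param -> factor cond: add FIRST(cond)\{ε} = { e, g }.
  Since cond is nullable, also add FOLLOW(param) = { #, d, e, g, p, y }.
In body -> factor g params: add FIRST(g params) = { g }.
Union: FOLLOW(factor) = { #, d, e, g, p, y }.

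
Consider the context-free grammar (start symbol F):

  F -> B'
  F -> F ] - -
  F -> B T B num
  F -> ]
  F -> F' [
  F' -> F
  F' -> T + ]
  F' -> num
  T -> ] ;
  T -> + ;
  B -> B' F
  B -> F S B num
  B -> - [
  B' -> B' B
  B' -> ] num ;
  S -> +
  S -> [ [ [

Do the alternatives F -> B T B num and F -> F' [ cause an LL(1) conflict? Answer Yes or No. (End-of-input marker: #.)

Yes

FIRST(B T B num) = { +, -, ], num } and FIRST(F' [) = { +, -, ], num }.
Both contain +, so the two alternatives are not disjoint — LL(1) conflict.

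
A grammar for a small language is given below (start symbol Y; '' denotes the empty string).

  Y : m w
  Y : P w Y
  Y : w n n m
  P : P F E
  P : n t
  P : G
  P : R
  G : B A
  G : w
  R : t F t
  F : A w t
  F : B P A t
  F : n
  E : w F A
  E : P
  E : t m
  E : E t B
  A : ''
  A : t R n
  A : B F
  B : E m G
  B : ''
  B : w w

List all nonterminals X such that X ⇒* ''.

Directly nullable (have an ''-production): A, B.
G : B A with every symbol nullable, so G is nullable.
E : P with every symbol nullable, so E is nullable.
P : G with every symbol nullable, so P is nullable.
No other nonterminal has a production whose RHS symbols are all nullable.

{ A, B, E, G, P }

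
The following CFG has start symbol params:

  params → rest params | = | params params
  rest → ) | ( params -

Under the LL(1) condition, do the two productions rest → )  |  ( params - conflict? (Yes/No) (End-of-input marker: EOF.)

No

FIRST()) = { ) } and FIRST(( params -) = { ( }.
The FIRST sets are disjoint and neither alternative is nullable — no conflict.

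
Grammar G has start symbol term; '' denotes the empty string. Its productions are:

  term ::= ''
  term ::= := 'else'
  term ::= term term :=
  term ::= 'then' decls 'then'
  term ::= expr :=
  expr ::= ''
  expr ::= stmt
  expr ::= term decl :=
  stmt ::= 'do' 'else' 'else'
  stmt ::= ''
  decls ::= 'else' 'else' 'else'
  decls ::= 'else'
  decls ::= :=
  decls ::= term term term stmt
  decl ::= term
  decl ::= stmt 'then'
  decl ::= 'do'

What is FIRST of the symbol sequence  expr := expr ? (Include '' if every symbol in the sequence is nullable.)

{ 'do', 'then', := }

Add FIRST(expr)\{''} = { 'do', 'then', := }; expr is nullable, continue.
:= is a terminal; add {:=} and stop.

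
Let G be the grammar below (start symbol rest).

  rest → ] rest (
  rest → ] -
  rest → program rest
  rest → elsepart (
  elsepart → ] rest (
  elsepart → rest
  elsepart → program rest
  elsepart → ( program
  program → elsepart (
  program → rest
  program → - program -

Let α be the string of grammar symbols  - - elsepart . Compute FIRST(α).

- is a terminal; add {-} and stop.

{ - }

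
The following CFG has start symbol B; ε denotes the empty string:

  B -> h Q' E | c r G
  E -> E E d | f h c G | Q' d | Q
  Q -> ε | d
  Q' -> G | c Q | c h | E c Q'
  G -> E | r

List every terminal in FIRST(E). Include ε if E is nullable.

{ c, d, f, r, ε }

From E -> E E d: E, E nullable, take FIRST(E) ∪ FIRST(E) ∪ {d} = { c, d, f, r }.
E -> f h c G contributes {f}.
From E -> Q' d: Q' nullable, take FIRST(Q') ∪ {d} = { c, d, f, r }.
From E -> Q: add FIRST(Q) = { d, ε } (including ε since Q is nullable).
Union: FIRST(E) = { c, d, f, r, ε }.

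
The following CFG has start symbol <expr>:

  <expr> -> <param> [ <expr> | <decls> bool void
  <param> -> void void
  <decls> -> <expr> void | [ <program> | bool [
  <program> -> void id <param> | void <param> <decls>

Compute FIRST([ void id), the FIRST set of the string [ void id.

[ is a terminal; add {[} and stop.

{ [ }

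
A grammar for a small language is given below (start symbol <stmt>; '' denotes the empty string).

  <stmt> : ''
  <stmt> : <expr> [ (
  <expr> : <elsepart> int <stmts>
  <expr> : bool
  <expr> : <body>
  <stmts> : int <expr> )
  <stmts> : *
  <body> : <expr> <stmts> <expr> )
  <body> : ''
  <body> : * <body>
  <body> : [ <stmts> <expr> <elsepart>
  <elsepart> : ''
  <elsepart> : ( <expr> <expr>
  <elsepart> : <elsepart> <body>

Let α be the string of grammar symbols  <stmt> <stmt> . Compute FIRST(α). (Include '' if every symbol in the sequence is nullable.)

{ (, *, [, bool, int, '' }

Add FIRST(<stmt>)\{''} = { (, *, [, bool, int }; <stmt> is nullable, continue.
Add FIRST(<stmt>)\{''} = { (, *, [, bool, int }; <stmt> is nullable, continue.
Every symbol is nullable, so include ''.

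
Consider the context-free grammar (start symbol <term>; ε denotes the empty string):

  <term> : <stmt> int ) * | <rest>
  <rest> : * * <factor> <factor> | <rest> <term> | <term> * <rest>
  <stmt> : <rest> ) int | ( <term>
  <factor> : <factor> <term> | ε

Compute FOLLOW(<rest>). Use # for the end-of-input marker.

{ #, (, ), *, int }

In <term> : <rest>: <rest> is at the end, add FOLLOW(<term>) = { #, (, ), *, int }.
In <rest> : <rest> <term>: add FIRST(<term>) = { (, * }.
In <rest> : <term> * <rest>: <rest> is at the end, add FOLLOW(<rest>) = { #, (, ), *, int }.
In <stmt> : <rest> ) int: add FIRST() int) = { ) }.
Union: FOLLOW(<rest>) = { #, (, ), *, int }.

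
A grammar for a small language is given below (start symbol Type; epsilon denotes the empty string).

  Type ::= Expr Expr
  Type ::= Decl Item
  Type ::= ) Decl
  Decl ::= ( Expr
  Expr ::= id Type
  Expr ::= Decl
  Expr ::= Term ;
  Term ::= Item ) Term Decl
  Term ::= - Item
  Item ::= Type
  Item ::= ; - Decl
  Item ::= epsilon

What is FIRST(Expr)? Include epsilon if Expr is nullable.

{ (, ), -, ;, id }

Expr ::= id Type contributes {id}.
From Expr ::= Decl: add FIRST(Decl) = { ( }.
From Expr ::= Term ;: add FIRST(Term) = { (, ), -, ;, id }.
Union: FIRST(Expr) = { (, ), -, ;, id }.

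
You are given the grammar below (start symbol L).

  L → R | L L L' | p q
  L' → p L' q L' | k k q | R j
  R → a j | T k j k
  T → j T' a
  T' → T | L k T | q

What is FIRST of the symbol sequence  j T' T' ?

j is a terminal; add {j} and stop.

{ j }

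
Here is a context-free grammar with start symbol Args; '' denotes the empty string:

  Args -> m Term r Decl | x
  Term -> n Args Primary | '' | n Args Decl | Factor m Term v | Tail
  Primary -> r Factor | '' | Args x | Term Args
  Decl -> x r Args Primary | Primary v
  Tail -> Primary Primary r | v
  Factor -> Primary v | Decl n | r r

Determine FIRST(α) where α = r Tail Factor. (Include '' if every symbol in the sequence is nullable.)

{ r }

r is a terminal; add {r} and stop.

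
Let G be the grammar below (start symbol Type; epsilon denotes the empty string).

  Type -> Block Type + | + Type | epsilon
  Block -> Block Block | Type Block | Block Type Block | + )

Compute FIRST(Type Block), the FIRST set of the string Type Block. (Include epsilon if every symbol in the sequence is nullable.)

Add FIRST(Type)\{epsilon} = { + }; Type is nullable, continue.
Add FIRST(Block) = { + }; Block is not nullable, stop.

{ + }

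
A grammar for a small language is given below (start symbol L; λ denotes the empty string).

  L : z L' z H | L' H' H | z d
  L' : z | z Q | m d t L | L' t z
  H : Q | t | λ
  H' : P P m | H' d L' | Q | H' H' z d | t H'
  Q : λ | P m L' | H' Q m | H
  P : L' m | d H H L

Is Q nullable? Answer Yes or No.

Q has an λ-production, so Q ⇒ λ.

Yes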